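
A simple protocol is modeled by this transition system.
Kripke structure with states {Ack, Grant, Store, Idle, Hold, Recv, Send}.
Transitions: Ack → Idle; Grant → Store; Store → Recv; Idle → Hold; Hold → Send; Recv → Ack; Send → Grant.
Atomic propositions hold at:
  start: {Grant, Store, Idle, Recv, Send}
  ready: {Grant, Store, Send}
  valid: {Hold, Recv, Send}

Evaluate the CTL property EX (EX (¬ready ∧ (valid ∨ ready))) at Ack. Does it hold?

Sat(¬ready) = {Ack, Idle, Hold, Recv}
Sat(valid ∨ ready) = {Grant, Store, Hold, Recv, Send}
Sat(¬ready ∧ (valid ∨ ready)) = {Hold, Recv}
Sat(EX (¬ready ∧ (valid ∨ ready))) = {s : some successor in {Hold, Recv}} = {Store, Idle}
Sat(EX (EX (¬ready ∧ (valid ∨ ready)))) = {s : some successor in {Store, Idle}} = {Ack, Grant}
Ack ∈ Sat(EX (EX (¬ready ∧ (valid ∨ ready)))) = {Ack, Grant}, so the formula holds at Ack.

Yes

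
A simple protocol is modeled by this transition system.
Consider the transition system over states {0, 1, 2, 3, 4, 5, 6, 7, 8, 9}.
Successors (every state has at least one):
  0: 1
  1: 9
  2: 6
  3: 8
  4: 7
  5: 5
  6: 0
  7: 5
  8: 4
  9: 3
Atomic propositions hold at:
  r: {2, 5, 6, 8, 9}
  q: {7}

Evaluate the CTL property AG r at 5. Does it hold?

AG r: greatest fixpoint, start Z0 = {2, 5, 6, 8, 9}, keep only states in Sat with every successor in Z. Z1 = {2, 5}; Z2 = {5}; fixed.
Sat(AG r) = {5}
5 ∈ Sat(AG r) = {5}, so the formula holds at 5.

Yes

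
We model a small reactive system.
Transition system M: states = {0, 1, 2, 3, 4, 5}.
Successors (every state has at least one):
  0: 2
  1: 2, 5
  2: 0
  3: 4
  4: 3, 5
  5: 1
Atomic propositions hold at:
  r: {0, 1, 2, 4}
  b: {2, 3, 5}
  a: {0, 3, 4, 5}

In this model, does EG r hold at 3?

EG r: greatest fixpoint, start Z0 = {0, 1, 2, 4}, keep only states in Sat with some successor in Z. Z1 = {0, 1, 2}; fixed.
Sat(EG r) = {0, 1, 2}
3 ∉ Sat(EG r) = {0, 1, 2}, so the formula does not hold at 3.

No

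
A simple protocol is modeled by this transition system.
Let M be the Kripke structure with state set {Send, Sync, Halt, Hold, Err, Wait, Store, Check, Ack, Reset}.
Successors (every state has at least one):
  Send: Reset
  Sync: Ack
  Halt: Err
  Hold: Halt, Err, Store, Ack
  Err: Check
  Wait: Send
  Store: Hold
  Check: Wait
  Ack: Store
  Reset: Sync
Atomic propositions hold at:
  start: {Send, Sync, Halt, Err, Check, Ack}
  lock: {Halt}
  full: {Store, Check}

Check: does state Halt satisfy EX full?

No

Sat(EX full) = {s : some successor in {Store, Check}} = {Hold, Err, Ack}
Halt ∉ Sat(EX full) = {Hold, Err, Ack}, so the formula does not hold at Halt.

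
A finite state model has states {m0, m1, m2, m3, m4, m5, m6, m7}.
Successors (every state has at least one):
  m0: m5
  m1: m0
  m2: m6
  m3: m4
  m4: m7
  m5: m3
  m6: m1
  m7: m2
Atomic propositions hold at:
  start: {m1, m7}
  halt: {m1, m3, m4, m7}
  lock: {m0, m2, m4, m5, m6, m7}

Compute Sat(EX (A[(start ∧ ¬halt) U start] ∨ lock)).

Sat(¬halt) = {m0, m2, m5, m6}
Sat(start ∧ ¬halt) = ∅
A[(start ∧ ¬halt) U start]: least fixpoint, start Z0 = Sat(start) = {m1, m7}, add states in Sat(start ∧ ¬halt) with every successor in Z. Already a fixed point.
Sat(A[(start ∧ ¬halt) U start]) = {m1, m7}
Sat(A[(start ∧ ¬halt) U start] ∨ lock) = {m0, m1, m2, m4, m5, m6, m7}
Sat(EX (A[(start ∧ ¬halt) U start] ∨ lock)) = {s : some successor in {m0, m1, m2, m4, m5, m6, m7}} = {m0, m1, m2, m3, m4, m6, m7}

{m0, m1, m2, m3, m4, m6, m7}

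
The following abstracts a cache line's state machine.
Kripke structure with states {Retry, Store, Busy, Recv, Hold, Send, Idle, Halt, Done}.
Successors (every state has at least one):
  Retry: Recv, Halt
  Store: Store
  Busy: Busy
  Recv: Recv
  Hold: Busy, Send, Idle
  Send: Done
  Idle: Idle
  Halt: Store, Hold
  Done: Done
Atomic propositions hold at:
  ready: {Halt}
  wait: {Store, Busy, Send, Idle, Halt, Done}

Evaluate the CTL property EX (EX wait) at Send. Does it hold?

Sat(EX wait) = {s : some successor in {Store, Busy, Send, Idle, Halt, Done}} = {Retry, Store, Busy, Hold, Send, Idle, Halt, Done}
Sat(EX (EX wait)) = {s : some successor in {Retry, Store, Busy, Hold, Send, Idle, Halt, Done}} = {Retry, Store, Busy, Hold, Send, Idle, Halt, Done}
Send ∈ Sat(EX (EX wait)) = {Retry, Store, Busy, Hold, Send, Idle, Halt, Done}, so the formula holds at Send.

Yes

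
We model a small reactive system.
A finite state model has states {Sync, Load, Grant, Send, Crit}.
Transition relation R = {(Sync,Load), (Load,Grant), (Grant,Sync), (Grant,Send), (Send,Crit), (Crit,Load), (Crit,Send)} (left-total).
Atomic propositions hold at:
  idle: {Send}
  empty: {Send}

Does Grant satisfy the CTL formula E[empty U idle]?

No

E[empty U idle]: least fixpoint, start Z0 = Sat(idle) = {Send}, add states in Sat(empty) with some successor in Z. Already a fixed point.
Sat(E[empty U idle]) = {Send}
Grant ∉ Sat(E[empty U idle]) = {Send}, so the formula does not hold at Grant.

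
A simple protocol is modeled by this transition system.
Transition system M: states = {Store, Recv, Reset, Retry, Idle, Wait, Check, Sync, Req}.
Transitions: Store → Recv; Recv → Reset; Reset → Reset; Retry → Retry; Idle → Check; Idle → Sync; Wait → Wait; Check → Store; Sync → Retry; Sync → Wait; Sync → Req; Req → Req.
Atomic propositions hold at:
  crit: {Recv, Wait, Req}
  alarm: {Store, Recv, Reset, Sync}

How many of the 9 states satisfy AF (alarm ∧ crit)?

Sat(alarm ∧ crit) = {Recv}
AF (alarm ∧ crit): least fixpoint, start Z0 = {Recv}, add states with every successor in Z. Z1 = {Store, Recv}; Z2 = {Store, Recv, Check}; fixed.
Sat(AF (alarm ∧ crit)) = {Store, Recv, Check}
|Sat(AF (alarm ∧ crit))| = |{Store, Recv, Check}| = 3.

3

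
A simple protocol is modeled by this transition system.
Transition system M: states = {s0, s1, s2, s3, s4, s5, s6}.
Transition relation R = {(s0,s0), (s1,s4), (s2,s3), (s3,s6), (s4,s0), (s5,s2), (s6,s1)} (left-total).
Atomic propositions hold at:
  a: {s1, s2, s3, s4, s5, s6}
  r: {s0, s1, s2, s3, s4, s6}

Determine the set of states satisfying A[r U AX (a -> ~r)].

{s0, s1, s2, s3, s4, s6}

Sat(~r) = {s5}
Sat(a -> ~r) = {s0, s5}
Sat(AX (a -> ~r)) = {s : every successor in {s0, s5}} = {s0, s4}
A[r U AX (a -> ~r)]: least fixpoint, start Z0 = Sat(AX (a -> ~r)) = {s0, s4}, add states in Sat(r) with every successor in Z. Z1 = {s0, s1, s4}; Z2 = {s0, s1, s4, s6}; Z3 = {s0, s1, s3, s4, s6}; Z4 = {s0, s1, s2, s3, s4, s6}; fixed.
Sat(A[r U AX (a -> ~r)]) = {s0, s1, s2, s3, s4, s6}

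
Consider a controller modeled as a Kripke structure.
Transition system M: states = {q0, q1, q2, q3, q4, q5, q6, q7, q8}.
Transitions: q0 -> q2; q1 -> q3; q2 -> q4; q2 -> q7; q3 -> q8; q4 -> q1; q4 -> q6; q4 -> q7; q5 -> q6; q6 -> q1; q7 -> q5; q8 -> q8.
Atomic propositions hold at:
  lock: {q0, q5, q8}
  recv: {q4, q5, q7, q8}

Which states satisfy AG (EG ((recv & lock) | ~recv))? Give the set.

Sat(recv & lock) = {q5, q8}
Sat(~recv) = {q0, q1, q2, q3, q6}
Sat((recv & lock) | ~recv) = {q0, q1, q2, q3, q5, q6, q8}
EG ((recv & lock) | ~recv): greatest fixpoint, start Z0 = {q0, q1, q2, q3, q5, q6, q8}, keep only states in Sat with some successor in Z. Z1 = {q0, q1, q3, q5, q6, q8}; Z2 = {q1, q3, q5, q6, q8}; fixed.
Sat(EG ((recv & lock) | ~recv)) = {q1, q3, q5, q6, q8}
AG (EG ((recv & lock) | ~recv)): greatest fixpoint, start Z0 = {q1, q3, q5, q6, q8}, keep only states in Sat with every successor in Z. Already a fixed point.
Sat(AG (EG ((recv & lock) | ~recv))) = {q1, q3, q5, q6, q8}

{q1, q3, q5, q6, q8}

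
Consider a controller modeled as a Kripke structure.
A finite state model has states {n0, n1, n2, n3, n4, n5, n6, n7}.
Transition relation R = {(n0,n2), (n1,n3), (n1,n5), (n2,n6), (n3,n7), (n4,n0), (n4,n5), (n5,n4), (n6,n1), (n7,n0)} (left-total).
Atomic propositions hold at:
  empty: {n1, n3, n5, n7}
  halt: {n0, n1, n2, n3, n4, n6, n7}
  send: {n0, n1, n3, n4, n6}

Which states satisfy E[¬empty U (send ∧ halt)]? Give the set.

{n0, n1, n2, n3, n4, n6}

Sat(¬empty) = {n0, n2, n4, n6}
Sat(send ∧ halt) = {n0, n1, n3, n4, n6}
E[¬empty U (send ∧ halt)]: least fixpoint, start Z0 = Sat((send ∧ halt)) = {n0, n1, n3, n4, n6}, add states in Sat(¬empty) with some successor in Z. Z1 = {n0, n1, n2, n3, n4, n6}; fixed.
Sat(E[¬empty U (send ∧ halt)]) = {n0, n1, n2, n3, n4, n6}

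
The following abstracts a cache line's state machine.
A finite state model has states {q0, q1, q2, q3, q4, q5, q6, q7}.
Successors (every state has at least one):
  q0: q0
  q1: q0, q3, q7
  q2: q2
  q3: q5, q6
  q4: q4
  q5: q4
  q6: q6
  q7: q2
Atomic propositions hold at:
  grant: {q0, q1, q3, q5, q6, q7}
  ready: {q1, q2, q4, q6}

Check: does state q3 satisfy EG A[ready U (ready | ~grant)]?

No

Sat(~grant) = {q2, q4}
Sat(ready | ~grant) = {q1, q2, q4, q6}
A[ready U (ready | ~grant)]: least fixpoint, start Z0 = Sat((ready | ~grant)) = {q1, q2, q4, q6}, add states in Sat(ready) with every successor in Z. Already a fixed point.
Sat(A[ready U (ready | ~grant)]) = {q1, q2, q4, q6}
EG A[ready U (ready | ~grant)]: greatest fixpoint, start Z0 = {q1, q2, q4, q6}, keep only states in Sat with some successor in Z. Z1 = {q2, q4, q6}; fixed.
Sat(EG A[ready U (ready | ~grant)]) = {q2, q4, q6}
q3 ∉ Sat(EG A[ready U (ready | ~grant)]) = {q2, q4, q6}, so the formula does not hold at q3.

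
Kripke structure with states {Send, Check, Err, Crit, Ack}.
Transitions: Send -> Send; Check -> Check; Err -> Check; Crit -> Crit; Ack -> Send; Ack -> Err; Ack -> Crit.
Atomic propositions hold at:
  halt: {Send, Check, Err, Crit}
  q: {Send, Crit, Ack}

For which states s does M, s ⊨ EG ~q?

Sat(~q) = {Check, Err}
EG ~q: greatest fixpoint, start Z0 = {Check, Err}, keep only states in Sat with some successor in Z. Already a fixed point.
Sat(EG ~q) = {Check, Err}

{Check, Err}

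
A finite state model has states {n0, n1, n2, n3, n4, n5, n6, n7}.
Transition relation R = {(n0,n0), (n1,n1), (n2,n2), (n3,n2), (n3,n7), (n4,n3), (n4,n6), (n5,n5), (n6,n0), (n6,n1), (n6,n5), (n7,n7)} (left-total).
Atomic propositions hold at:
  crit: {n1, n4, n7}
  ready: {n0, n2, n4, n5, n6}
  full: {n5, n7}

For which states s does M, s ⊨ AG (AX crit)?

{n1, n7}

Sat(AX crit) = {s : every successor in {n1, n4, n7}} = {n1, n7}
AG (AX crit): greatest fixpoint, start Z0 = {n1, n7}, keep only states in Sat with every successor in Z. Already a fixed point.
Sat(AG (AX crit)) = {n1, n7}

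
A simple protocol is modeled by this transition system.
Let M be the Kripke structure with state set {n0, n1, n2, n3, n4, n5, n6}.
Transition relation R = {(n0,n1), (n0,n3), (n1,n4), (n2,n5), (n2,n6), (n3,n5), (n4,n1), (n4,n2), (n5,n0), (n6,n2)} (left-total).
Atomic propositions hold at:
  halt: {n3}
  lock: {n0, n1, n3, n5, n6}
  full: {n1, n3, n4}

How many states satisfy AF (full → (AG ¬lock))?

5

Sat(¬lock) = {n2, n4}
AG ¬lock: greatest fixpoint, start Z0 = {n2, n4}, keep only states in Sat with every successor in Z. Z1 = ∅; fixed.
Sat(AG ¬lock) = ∅
Sat(full → (AG ¬lock)) = {n0, n2, n5, n6}
AF (full → (AG ¬lock)): least fixpoint, start Z0 = {n0, n2, n5, n6}, add states with every successor in Z. Z1 = {n0, n2, n3, n5, n6}; fixed.
Sat(AF (full → (AG ¬lock))) = {n0, n2, n3, n5, n6}
|Sat(AF (full → (AG ¬lock)))| = |{n0, n2, n3, n5, n6}| = 5.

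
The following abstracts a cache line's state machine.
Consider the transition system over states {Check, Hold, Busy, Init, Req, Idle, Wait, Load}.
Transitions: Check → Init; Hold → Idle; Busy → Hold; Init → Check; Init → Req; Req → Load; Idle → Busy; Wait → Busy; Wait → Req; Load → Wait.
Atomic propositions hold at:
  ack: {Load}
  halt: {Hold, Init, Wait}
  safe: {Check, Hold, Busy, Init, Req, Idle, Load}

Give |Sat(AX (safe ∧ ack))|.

1

Sat(safe ∧ ack) = {Load}
Sat(AX (safe ∧ ack)) = {s : every successor in {Load}} = {Req}
|Sat(AX (safe ∧ ack))| = |{Req}| = 1.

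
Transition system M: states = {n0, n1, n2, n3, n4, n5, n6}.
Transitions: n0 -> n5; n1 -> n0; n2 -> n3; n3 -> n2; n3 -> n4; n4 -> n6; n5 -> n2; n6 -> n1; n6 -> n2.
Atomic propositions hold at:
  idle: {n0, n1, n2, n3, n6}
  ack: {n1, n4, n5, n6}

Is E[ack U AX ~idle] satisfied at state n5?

Sat(~idle) = {n4, n5}
Sat(AX ~idle) = {s : every successor in {n4, n5}} = {n0}
E[ack U AX ~idle]: least fixpoint, start Z0 = Sat(AX ~idle) = {n0}, add states in Sat(ack) with some successor in Z. Z1 = {n0, n1}; Z2 = {n0, n1, n6}; Z3 = {n0, n1, n4, n6}; fixed.
Sat(E[ack U AX ~idle]) = {n0, n1, n4, n6}
n5 ∉ Sat(E[ack U AX ~idle]) = {n0, n1, n4, n6}, so the formula does not hold at n5.

No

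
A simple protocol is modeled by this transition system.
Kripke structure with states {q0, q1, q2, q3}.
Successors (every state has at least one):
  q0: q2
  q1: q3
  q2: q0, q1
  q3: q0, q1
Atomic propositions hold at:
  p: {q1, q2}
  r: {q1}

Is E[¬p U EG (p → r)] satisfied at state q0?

Sat(¬p) = {q0, q3}
Sat(p → r) = {q0, q1, q3}
EG (p → r): greatest fixpoint, start Z0 = {q0, q1, q3}, keep only states in Sat with some successor in Z. Z1 = {q1, q3}; fixed.
Sat(EG (p → r)) = {q1, q3}
E[¬p U EG (p → r)]: least fixpoint, start Z0 = Sat(EG (p → r)) = {q1, q3}, add states in Sat(¬p) with some successor in Z. Already a fixed point.
Sat(E[¬p U EG (p → r)]) = {q1, q3}
q0 ∉ Sat(E[¬p U EG (p → r)]) = {q1, q3}, so the formula does not hold at q0.

No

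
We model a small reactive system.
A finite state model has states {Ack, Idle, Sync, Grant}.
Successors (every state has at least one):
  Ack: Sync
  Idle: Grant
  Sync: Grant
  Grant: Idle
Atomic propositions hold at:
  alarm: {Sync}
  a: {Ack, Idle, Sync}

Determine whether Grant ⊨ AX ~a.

No

Sat(~a) = {Grant}
Sat(AX ~a) = {s : every successor in {Grant}} = {Idle, Sync}
Grant ∉ Sat(AX ~a) = {Idle, Sync}, so the formula does not hold at Grant.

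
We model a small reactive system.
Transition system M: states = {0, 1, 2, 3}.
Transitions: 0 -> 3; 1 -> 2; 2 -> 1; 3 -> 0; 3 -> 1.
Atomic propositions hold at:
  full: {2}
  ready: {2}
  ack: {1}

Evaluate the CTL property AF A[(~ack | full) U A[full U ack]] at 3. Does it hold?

No

Sat(~ack) = {0, 2, 3}
Sat(~ack | full) = {0, 2, 3}
A[full U ack]: least fixpoint, start Z0 = Sat(ack) = {1}, add states in Sat(full) with every successor in Z. Z1 = {1, 2}; fixed.
Sat(A[full U ack]) = {1, 2}
A[(~ack | full) U A[full U ack]]: least fixpoint, start Z0 = Sat(A[full U ack]) = {1, 2}, add states in Sat(~ack | full) with every successor in Z. Already a fixed point.
Sat(A[(~ack | full) U A[full U ack]]) = {1, 2}
AF A[(~ack | full) U A[full U ack]]: least fixpoint, start Z0 = {1, 2}, add states with every successor in Z. Already a fixed point.
Sat(AF A[(~ack | full) U A[full U ack]]) = {1, 2}
3 ∉ Sat(AF A[(~ack | full) U A[full U ack]]) = {1, 2}, so the formula does not hold at 3.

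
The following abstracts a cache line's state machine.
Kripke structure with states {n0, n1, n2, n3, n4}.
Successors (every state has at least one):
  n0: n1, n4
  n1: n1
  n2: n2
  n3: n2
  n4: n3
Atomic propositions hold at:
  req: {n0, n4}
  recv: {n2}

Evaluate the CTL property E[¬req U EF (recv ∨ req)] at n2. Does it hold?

Yes

Sat(¬req) = {n1, n2, n3}
Sat(recv ∨ req) = {n0, n2, n4}
EF (recv ∨ req): least fixpoint, start Z0 = {n0, n2, n4}, add states with some successor in Z. Z1 = {n0, n2, n3, n4}; fixed.
Sat(EF (recv ∨ req)) = {n0, n2, n3, n4}
E[¬req U EF (recv ∨ req)]: least fixpoint, start Z0 = Sat(EF (recv ∨ req)) = {n0, n2, n3, n4}, add states in Sat(¬req) with some successor in Z. Already a fixed point.
Sat(E[¬req U EF (recv ∨ req)]) = {n0, n2, n3, n4}
n2 ∈ Sat(E[¬req U EF (recv ∨ req)]) = {n0, n2, n3, n4}, so the formula holds at n2.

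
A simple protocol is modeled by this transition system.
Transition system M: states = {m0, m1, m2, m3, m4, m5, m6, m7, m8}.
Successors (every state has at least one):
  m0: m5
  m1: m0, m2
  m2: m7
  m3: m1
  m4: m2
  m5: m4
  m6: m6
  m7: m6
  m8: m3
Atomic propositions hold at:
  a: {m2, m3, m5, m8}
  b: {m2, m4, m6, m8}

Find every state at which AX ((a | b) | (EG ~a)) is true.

Sat(a | b) = {m2, m3, m4, m5, m6, m8}
Sat(~a) = {m0, m1, m4, m6, m7}
EG ~a: greatest fixpoint, start Z0 = {m0, m1, m4, m6, m7}, keep only states in Sat with some successor in Z. Z1 = {m1, m6, m7}; Z2 = {m6, m7}; fixed.
Sat(EG ~a) = {m6, m7}
Sat((a | b) | (EG ~a)) = {m2, m3, m4, m5, m6, m7, m8}
Sat(AX ((a | b) | (EG ~a))) = {s : every successor in {m2, m3, m4, m5, m6, m7, m8}} = {m0, m2, m4, m5, m6, m7, m8}

{m0, m2, m4, m5, m6, m7, m8}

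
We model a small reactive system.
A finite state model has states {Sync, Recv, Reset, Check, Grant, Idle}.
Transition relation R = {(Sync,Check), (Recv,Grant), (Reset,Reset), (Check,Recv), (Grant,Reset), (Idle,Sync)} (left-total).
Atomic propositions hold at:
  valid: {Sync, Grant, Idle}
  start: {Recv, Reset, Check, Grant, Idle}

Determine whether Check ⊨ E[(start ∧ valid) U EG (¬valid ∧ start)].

No

Sat(start ∧ valid) = {Grant, Idle}
Sat(¬valid) = {Recv, Reset, Check}
Sat(¬valid ∧ start) = {Recv, Reset, Check}
EG (¬valid ∧ start): greatest fixpoint, start Z0 = {Recv, Reset, Check}, keep only states in Sat with some successor in Z. Z1 = {Reset, Check}; Z2 = {Reset}; fixed.
Sat(EG (¬valid ∧ start)) = {Reset}
E[(start ∧ valid) U EG (¬valid ∧ start)]: least fixpoint, start Z0 = Sat(EG (¬valid ∧ start)) = {Reset}, add states in Sat(start ∧ valid) with some successor in Z. Z1 = {Reset, Grant}; fixed.
Sat(E[(start ∧ valid) U EG (¬valid ∧ start)]) = {Reset, Grant}
Check ∉ Sat(E[(start ∧ valid) U EG (¬valid ∧ start)]) = {Reset, Grant}, so the formula does not hold at Check.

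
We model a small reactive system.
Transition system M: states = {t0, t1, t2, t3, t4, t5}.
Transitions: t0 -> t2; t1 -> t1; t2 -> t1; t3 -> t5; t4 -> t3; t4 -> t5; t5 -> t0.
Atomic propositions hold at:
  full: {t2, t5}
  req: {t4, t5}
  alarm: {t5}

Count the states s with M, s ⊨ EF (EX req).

2

Sat(EX req) = {s : some successor in {t4, t5}} = {t3, t4}
EF (EX req): least fixpoint, start Z0 = {t3, t4}, add states with some successor in Z. Already a fixed point.
Sat(EF (EX req)) = {t3, t4}
|Sat(EF (EX req))| = |{t3, t4}| = 2.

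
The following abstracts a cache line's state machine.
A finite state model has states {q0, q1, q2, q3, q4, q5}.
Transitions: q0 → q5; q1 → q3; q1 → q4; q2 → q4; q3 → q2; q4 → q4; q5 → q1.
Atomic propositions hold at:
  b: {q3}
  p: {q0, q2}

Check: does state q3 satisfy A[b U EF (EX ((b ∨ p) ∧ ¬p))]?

No

Sat(b ∨ p) = {q0, q2, q3}
Sat(¬p) = {q1, q3, q4, q5}
Sat((b ∨ p) ∧ ¬p) = {q3}
Sat(EX ((b ∨ p) ∧ ¬p)) = {s : some successor in {q3}} = {q1}
EF (EX ((b ∨ p) ∧ ¬p)): least fixpoint, start Z0 = {q1}, add states with some successor in Z. Z1 = {q1, q5}; Z2 = {q0, q1, q5}; fixed.
Sat(EF (EX ((b ∨ p) ∧ ¬p))) = {q0, q1, q5}
A[b U EF (EX ((b ∨ p) ∧ ¬p))]: least fixpoint, start Z0 = Sat(EF (EX ((b ∨ p) ∧ ¬p))) = {q0, q1, q5}, add states in Sat(b) with every successor in Z. Already a fixed point.
Sat(A[b U EF (EX ((b ∨ p) ∧ ¬p))]) = {q0, q1, q5}
q3 ∉ Sat(A[b U EF (EX ((b ∨ p) ∧ ¬p))]) = {q0, q1, q5}, so the formula does not hold at q3.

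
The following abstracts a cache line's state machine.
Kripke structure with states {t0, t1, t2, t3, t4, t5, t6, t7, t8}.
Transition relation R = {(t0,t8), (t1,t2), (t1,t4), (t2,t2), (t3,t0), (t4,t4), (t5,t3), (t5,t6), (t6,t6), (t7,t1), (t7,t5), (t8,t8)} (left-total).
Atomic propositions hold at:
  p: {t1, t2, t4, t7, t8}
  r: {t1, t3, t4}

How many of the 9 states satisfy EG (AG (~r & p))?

Sat(~r) = {t0, t2, t5, t6, t7, t8}
Sat(~r & p) = {t2, t7, t8}
AG (~r & p): greatest fixpoint, start Z0 = {t2, t7, t8}, keep only states in Sat with every successor in Z. Z1 = {t2, t8}; fixed.
Sat(AG (~r & p)) = {t2, t8}
EG (AG (~r & p)): greatest fixpoint, start Z0 = {t2, t8}, keep only states in Sat with some successor in Z. Already a fixed point.
Sat(EG (AG (~r & p))) = {t2, t8}
|Sat(EG (AG (~r & p)))| = |{t2, t8}| = 2.

2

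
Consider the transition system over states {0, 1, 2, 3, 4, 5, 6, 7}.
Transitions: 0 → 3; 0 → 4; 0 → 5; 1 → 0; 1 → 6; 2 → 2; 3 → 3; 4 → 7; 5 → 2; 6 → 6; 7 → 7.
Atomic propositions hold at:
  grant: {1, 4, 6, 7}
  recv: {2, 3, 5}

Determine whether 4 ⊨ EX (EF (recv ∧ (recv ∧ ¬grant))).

No

Sat(¬grant) = {0, 2, 3, 5}
Sat(recv ∧ ¬grant) = {2, 3, 5}
Sat(recv ∧ (recv ∧ ¬grant)) = {2, 3, 5}
EF (recv ∧ (recv ∧ ¬grant)): least fixpoint, start Z0 = {2, 3, 5}, add states with some successor in Z. Z1 = {0, 2, 3, 5}; Z2 = {0, 1, 2, 3, 5}; fixed.
Sat(EF (recv ∧ (recv ∧ ¬grant))) = {0, 1, 2, 3, 5}
Sat(EX (EF (recv ∧ (recv ∧ ¬grant)))) = {s : some successor in {0, 1, 2, 3, 5}} = {0, 1, 2, 3, 5}
4 ∉ Sat(EX (EF (recv ∧ (recv ∧ ¬grant)))) = {0, 1, 2, 3, 5}, so the formula does not hold at 4.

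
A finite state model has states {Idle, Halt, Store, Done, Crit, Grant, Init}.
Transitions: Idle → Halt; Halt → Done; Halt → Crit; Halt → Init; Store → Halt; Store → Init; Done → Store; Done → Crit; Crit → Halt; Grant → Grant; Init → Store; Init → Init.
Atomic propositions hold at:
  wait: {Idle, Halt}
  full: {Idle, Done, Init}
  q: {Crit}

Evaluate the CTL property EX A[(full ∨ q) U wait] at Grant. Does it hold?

No

Sat(full ∨ q) = {Idle, Done, Crit, Init}
A[(full ∨ q) U wait]: least fixpoint, start Z0 = Sat(wait) = {Idle, Halt}, add states in Sat(full ∨ q) with every successor in Z. Z1 = {Idle, Halt, Crit}; fixed.
Sat(A[(full ∨ q) U wait]) = {Idle, Halt, Crit}
Sat(EX A[(full ∨ q) U wait]) = {s : some successor in {Idle, Halt, Crit}} = {Idle, Halt, Store, Done, Crit}
Grant ∉ Sat(EX A[(full ∨ q) U wait]) = {Idle, Halt, Store, Done, Crit}, so the formula does not hold at Grant.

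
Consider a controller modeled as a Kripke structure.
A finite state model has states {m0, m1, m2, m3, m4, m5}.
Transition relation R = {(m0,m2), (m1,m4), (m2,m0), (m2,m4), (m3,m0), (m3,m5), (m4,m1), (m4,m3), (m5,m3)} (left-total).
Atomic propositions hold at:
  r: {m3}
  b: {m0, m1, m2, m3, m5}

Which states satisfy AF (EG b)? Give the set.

EG b: greatest fixpoint, start Z0 = {m0, m1, m2, m3, m5}, keep only states in Sat with some successor in Z. Z1 = {m0, m2, m3, m5}; fixed.
Sat(EG b) = {m0, m2, m3, m5}
AF (EG b): least fixpoint, start Z0 = {m0, m2, m3, m5}, add states with every successor in Z. Already a fixed point.
Sat(AF (EG b)) = {m0, m2, m3, m5}

{m0, m2, m3, m5}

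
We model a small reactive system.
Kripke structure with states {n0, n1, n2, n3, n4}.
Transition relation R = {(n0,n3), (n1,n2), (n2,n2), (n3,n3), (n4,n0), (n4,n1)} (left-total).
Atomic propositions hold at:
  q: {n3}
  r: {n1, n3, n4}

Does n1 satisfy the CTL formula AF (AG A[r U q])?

A[r U q]: least fixpoint, start Z0 = Sat(q) = {n3}, add states in Sat(r) with every successor in Z. Already a fixed point.
Sat(A[r U q]) = {n3}
AG A[r U q]: greatest fixpoint, start Z0 = {n3}, keep only states in Sat with every successor in Z. Already a fixed point.
Sat(AG A[r U q]) = {n3}
AF (AG A[r U q]): least fixpoint, start Z0 = {n3}, add states with every successor in Z. Z1 = {n0, n3}; fixed.
Sat(AF (AG A[r U q])) = {n0, n3}
n1 ∉ Sat(AF (AG A[r U q])) = {n0, n3}, so the formula does not hold at n1.

No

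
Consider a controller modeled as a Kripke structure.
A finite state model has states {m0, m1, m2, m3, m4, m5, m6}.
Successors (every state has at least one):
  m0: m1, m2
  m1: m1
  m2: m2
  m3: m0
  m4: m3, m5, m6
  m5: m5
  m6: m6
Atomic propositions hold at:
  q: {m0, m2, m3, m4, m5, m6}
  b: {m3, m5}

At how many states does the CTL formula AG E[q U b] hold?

E[q U b]: least fixpoint, start Z0 = Sat(b) = {m3, m5}, add states in Sat(q) with some successor in Z. Z1 = {m3, m4, m5}; fixed.
Sat(E[q U b]) = {m3, m4, m5}
AG E[q U b]: greatest fixpoint, start Z0 = {m3, m4, m5}, keep only states in Sat with every successor in Z. Z1 = {m5}; fixed.
Sat(AG E[q U b]) = {m5}
|Sat(AG E[q U b])| = |{m5}| = 1.

1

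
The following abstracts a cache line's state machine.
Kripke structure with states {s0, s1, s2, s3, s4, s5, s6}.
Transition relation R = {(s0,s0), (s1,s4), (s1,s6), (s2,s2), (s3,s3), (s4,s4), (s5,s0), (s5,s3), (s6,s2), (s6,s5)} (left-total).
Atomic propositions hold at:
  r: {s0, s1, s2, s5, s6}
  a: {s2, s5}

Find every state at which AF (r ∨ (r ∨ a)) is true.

{s0, s1, s2, s5, s6}

Sat(r ∨ a) = {s0, s1, s2, s5, s6}
Sat(r ∨ (r ∨ a)) = {s0, s1, s2, s5, s6}
AF (r ∨ (r ∨ a)): least fixpoint, start Z0 = {s0, s1, s2, s5, s6}, add states with every successor in Z. Already a fixed point.
Sat(AF (r ∨ (r ∨ a))) = {s0, s1, s2, s5, s6}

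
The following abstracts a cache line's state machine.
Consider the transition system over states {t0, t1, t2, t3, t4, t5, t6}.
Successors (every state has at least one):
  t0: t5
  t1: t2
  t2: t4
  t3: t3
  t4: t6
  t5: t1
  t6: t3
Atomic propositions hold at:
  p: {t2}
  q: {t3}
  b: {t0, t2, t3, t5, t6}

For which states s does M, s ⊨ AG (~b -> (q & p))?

Sat(~b) = {t1, t4}
Sat(q & p) = ∅
Sat(~b -> (q & p)) = {t0, t2, t3, t5, t6}
AG (~b -> (q & p)): greatest fixpoint, start Z0 = {t0, t2, t3, t5, t6}, keep only states in Sat with every successor in Z. Z1 = {t0, t3, t6}; Z2 = {t3, t6}; fixed.
Sat(AG (~b -> (q & p))) = {t3, t6}

{t3, t6}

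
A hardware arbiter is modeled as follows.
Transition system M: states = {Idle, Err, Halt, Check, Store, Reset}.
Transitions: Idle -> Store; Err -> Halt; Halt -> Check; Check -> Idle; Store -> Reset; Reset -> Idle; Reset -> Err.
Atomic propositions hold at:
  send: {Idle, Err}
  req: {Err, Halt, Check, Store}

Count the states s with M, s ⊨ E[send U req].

E[send U req]: least fixpoint, start Z0 = Sat(req) = {Err, Halt, Check, Store}, add states in Sat(send) with some successor in Z. Z1 = {Idle, Err, Halt, Check, Store}; fixed.
Sat(E[send U req]) = {Idle, Err, Halt, Check, Store}
|Sat(E[send U req])| = |{Idle, Err, Halt, Check, Store}| = 5.

5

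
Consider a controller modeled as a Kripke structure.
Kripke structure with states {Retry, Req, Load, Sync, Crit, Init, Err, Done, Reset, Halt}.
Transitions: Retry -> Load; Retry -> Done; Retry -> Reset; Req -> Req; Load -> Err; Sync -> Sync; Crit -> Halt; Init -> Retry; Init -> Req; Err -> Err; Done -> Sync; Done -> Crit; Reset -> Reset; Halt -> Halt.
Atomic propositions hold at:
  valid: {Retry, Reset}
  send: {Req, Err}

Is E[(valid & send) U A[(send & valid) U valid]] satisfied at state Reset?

Yes

Sat(valid & send) = ∅
Sat(send & valid) = ∅
A[(send & valid) U valid]: least fixpoint, start Z0 = Sat(valid) = {Retry, Reset}, add states in Sat(send & valid) with every successor in Z. Already a fixed point.
Sat(A[(send & valid) U valid]) = {Retry, Reset}
E[(valid & send) U A[(send & valid) U valid]]: least fixpoint, start Z0 = Sat(A[(send & valid) U valid]) = {Retry, Reset}, add states in Sat(valid & send) with some successor in Z. Already a fixed point.
Sat(E[(valid & send) U A[(send & valid) U valid]]) = {Retry, Reset}
Reset ∈ Sat(E[(valid & send) U A[(send & valid) U valid]]) = {Retry, Reset}, so the formula holds at Reset.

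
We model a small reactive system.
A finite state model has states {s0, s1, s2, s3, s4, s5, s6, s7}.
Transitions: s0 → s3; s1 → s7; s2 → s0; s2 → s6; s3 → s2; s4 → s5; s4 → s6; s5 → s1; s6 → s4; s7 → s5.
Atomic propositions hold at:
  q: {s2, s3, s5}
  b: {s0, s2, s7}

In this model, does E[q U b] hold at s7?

E[q U b]: least fixpoint, start Z0 = Sat(b) = {s0, s2, s7}, add states in Sat(q) with some successor in Z. Z1 = {s0, s2, s3, s7}; fixed.
Sat(E[q U b]) = {s0, s2, s3, s7}
s7 ∈ Sat(E[q U b]) = {s0, s2, s3, s7}, so the formula holds at s7.

Yes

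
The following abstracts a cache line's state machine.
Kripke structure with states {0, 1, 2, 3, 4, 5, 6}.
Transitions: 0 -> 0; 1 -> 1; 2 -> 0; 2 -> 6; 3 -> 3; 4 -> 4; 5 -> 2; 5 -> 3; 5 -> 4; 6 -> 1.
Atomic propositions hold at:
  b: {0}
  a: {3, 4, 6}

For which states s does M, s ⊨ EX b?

Sat(EX b) = {s : some successor in {0}} = {0, 2}

{0, 2}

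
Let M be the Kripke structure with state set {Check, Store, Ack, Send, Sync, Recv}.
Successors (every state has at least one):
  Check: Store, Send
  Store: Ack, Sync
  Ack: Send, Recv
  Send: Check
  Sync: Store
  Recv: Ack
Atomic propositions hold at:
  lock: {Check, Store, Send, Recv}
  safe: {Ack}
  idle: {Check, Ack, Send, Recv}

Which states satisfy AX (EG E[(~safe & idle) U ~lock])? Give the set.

{Recv}

Sat(~safe) = {Check, Store, Send, Sync, Recv}
Sat(~safe & idle) = {Check, Send, Recv}
Sat(~lock) = {Ack, Sync}
E[(~safe & idle) U ~lock]: least fixpoint, start Z0 = Sat(~lock) = {Ack, Sync}, add states in Sat(~safe & idle) with some successor in Z. Z1 = {Ack, Sync, Recv}; fixed.
Sat(E[(~safe & idle) U ~lock]) = {Ack, Sync, Recv}
EG E[(~safe & idle) U ~lock]: greatest fixpoint, start Z0 = {Ack, Sync, Recv}, keep only states in Sat with some successor in Z. Z1 = {Ack, Recv}; fixed.
Sat(EG E[(~safe & idle) U ~lock]) = {Ack, Recv}
Sat(AX (EG E[(~safe & idle) U ~lock])) = {s : every successor in {Ack, Recv}} = {Recv}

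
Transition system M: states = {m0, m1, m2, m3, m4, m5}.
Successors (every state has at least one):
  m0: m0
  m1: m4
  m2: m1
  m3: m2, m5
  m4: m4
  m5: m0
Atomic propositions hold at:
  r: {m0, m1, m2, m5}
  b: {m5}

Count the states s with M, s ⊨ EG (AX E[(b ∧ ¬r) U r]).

Sat(¬r) = {m3, m4}
Sat(b ∧ ¬r) = ∅
E[(b ∧ ¬r) U r]: least fixpoint, start Z0 = Sat(r) = {m0, m1, m2, m5}, add states in Sat(b ∧ ¬r) with some successor in Z. Already a fixed point.
Sat(E[(b ∧ ¬r) U r]) = {m0, m1, m2, m5}
Sat(AX E[(b ∧ ¬r) U r]) = {s : every successor in {m0, m1, m2, m5}} = {m0, m2, m3, m5}
EG (AX E[(b ∧ ¬r) U r]): greatest fixpoint, start Z0 = {m0, m2, m3, m5}, keep only states in Sat with some successor in Z. Z1 = {m0, m3, m5}; fixed.
Sat(EG (AX E[(b ∧ ¬r) U r])) = {m0, m3, m5}
|Sat(EG (AX E[(b ∧ ¬r) U r]))| = |{m0, m3, m5}| = 3.

3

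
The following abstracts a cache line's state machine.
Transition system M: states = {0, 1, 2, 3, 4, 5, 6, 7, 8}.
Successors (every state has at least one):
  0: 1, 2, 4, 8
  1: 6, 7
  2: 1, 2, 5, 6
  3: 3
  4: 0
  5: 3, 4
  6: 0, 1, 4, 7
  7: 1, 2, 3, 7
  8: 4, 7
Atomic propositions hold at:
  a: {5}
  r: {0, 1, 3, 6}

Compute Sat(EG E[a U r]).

{0, 1, 3, 5, 6}

E[a U r]: least fixpoint, start Z0 = Sat(r) = {0, 1, 3, 6}, add states in Sat(a) with some successor in Z. Z1 = {0, 1, 3, 5, 6}; fixed.
Sat(E[a U r]) = {0, 1, 3, 5, 6}
EG E[a U r]: greatest fixpoint, start Z0 = {0, 1, 3, 5, 6}, keep only states in Sat with some successor in Z. Already a fixed point.
Sat(EG E[a U r]) = {0, 1, 3, 5, 6}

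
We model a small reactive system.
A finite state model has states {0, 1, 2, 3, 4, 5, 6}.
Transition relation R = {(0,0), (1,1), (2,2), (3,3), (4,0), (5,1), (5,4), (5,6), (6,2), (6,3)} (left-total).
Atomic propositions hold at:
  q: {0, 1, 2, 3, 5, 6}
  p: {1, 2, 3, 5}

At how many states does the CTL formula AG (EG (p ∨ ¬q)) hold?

3

Sat(¬q) = {4}
Sat(p ∨ ¬q) = {1, 2, 3, 4, 5}
EG (p ∨ ¬q): greatest fixpoint, start Z0 = {1, 2, 3, 4, 5}, keep only states in Sat with some successor in Z. Z1 = {1, 2, 3, 5}; fixed.
Sat(EG (p ∨ ¬q)) = {1, 2, 3, 5}
AG (EG (p ∨ ¬q)): greatest fixpoint, start Z0 = {1, 2, 3, 5}, keep only states in Sat with every successor in Z. Z1 = {1, 2, 3}; fixed.
Sat(AG (EG (p ∨ ¬q))) = {1, 2, 3}
|Sat(AG (EG (p ∨ ¬q)))| = |{1, 2, 3}| = 3.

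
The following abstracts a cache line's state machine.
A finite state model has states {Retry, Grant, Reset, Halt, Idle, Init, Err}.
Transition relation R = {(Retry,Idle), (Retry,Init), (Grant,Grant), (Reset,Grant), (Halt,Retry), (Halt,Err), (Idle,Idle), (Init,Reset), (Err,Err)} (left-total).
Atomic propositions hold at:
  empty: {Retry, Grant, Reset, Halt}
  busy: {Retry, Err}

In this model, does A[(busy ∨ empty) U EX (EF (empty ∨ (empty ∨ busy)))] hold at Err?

Yes

Sat(busy ∨ empty) = {Retry, Grant, Reset, Halt, Err}
Sat(empty ∨ busy) = {Retry, Grant, Reset, Halt, Err}
Sat(empty ∨ (empty ∨ busy)) = {Retry, Grant, Reset, Halt, Err}
EF (empty ∨ (empty ∨ busy)): least fixpoint, start Z0 = {Retry, Grant, Reset, Halt, Err}, add states with some successor in Z. Z1 = {Retry, Grant, Reset, Halt, Init, Err}; fixed.
Sat(EF (empty ∨ (empty ∨ busy))) = {Retry, Grant, Reset, Halt, Init, Err}
Sat(EX (EF (empty ∨ (empty ∨ busy)))) = {s : some successor in {Retry, Grant, Reset, Halt, Init, Err}} = {Retry, Grant, Reset, Halt, Init, Err}
A[(busy ∨ empty) U EX (EF (empty ∨ (empty ∨ busy)))]: least fixpoint, start Z0 = Sat(EX (EF (empty ∨ (empty ∨ busy)))) = {Retry, Grant, Reset, Halt, Init, Err}, add states in Sat(busy ∨ empty) with every successor in Z. Already a fixed point.
Sat(A[(busy ∨ empty) U EX (EF (empty ∨ (empty ∨ busy)))]) = {Retry, Grant, Reset, Halt, Init, Err}
Err ∈ Sat(A[(busy ∨ empty) U EX (EF (empty ∨ (empty ∨ busy)))]) = {Retry, Grant, Reset, Halt, Init, Err}, so the formula holds at Err.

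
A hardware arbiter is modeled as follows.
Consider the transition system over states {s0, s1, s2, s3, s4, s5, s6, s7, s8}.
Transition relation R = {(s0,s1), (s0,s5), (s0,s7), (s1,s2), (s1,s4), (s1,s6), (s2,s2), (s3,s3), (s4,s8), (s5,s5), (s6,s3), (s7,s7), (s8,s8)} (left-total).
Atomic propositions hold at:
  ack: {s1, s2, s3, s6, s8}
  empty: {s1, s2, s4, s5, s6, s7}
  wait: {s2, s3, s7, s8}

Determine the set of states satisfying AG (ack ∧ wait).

Sat(ack ∧ wait) = {s2, s3, s8}
AG (ack ∧ wait): greatest fixpoint, start Z0 = {s2, s3, s8}, keep only states in Sat with every successor in Z. Already a fixed point.
Sat(AG (ack ∧ wait)) = {s2, s3, s8}

{s2, s3, s8}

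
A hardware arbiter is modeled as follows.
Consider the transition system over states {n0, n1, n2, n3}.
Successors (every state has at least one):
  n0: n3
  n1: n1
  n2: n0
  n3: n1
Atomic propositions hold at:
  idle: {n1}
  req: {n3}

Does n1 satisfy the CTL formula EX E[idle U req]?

No

E[idle U req]: least fixpoint, start Z0 = Sat(req) = {n3}, add states in Sat(idle) with some successor in Z. Already a fixed point.
Sat(E[idle U req]) = {n3}
Sat(EX E[idle U req]) = {s : some successor in {n3}} = {n0}
n1 ∉ Sat(EX E[idle U req]) = {n0}, so the formula does not hold at n1.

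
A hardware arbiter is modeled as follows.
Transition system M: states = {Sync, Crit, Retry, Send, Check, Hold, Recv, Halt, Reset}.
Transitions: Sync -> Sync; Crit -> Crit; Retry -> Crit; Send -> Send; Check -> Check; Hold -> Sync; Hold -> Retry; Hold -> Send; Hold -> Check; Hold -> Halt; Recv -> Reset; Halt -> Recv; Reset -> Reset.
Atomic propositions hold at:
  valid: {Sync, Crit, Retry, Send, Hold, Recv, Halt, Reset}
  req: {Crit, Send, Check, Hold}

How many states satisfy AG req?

3

AG req: greatest fixpoint, start Z0 = {Crit, Send, Check, Hold}, keep only states in Sat with every successor in Z. Z1 = {Crit, Send, Check}; fixed.
Sat(AG req) = {Crit, Send, Check}
|Sat(AG req)| = |{Crit, Send, Check}| = 3.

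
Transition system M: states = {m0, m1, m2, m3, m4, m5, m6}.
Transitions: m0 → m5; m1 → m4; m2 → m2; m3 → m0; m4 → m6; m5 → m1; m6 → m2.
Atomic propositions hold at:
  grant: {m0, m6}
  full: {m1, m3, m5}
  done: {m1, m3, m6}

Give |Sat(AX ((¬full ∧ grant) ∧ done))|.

1

Sat(¬full) = {m0, m2, m4, m6}
Sat(¬full ∧ grant) = {m0, m6}
Sat((¬full ∧ grant) ∧ done) = {m6}
Sat(AX ((¬full ∧ grant) ∧ done)) = {s : every successor in {m6}} = {m4}
|Sat(AX ((¬full ∧ grant) ∧ done))| = |{m4}| = 1.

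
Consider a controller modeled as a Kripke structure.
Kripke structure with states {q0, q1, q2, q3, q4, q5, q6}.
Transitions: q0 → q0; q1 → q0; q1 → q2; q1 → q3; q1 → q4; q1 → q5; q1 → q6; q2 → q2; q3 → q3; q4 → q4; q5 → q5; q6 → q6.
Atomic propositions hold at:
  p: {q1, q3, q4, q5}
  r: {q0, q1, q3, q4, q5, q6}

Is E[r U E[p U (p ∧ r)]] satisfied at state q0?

Sat(p ∧ r) = {q1, q3, q4, q5}
E[p U (p ∧ r)]: least fixpoint, start Z0 = Sat((p ∧ r)) = {q1, q3, q4, q5}, add states in Sat(p) with some successor in Z. Already a fixed point.
Sat(E[p U (p ∧ r)]) = {q1, q3, q4, q5}
E[r U E[p U (p ∧ r)]]: least fixpoint, start Z0 = Sat(E[p U (p ∧ r)]) = {q1, q3, q4, q5}, add states in Sat(r) with some successor in Z. Already a fixed point.
Sat(E[r U E[p U (p ∧ r)]]) = {q1, q3, q4, q5}
q0 ∉ Sat(E[r U E[p U (p ∧ r)]]) = {q1, q3, q4, q5}, so the formula does not hold at q0.

No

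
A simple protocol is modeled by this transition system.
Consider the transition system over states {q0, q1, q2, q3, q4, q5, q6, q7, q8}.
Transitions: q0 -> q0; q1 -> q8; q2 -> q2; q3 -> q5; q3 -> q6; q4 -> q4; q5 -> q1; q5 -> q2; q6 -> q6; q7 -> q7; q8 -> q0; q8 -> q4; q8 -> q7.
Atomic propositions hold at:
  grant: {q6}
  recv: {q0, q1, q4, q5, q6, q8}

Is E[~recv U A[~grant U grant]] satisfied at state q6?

Yes

Sat(~recv) = {q2, q3, q7}
Sat(~grant) = {q0, q1, q2, q3, q4, q5, q7, q8}
A[~grant U grant]: least fixpoint, start Z0 = Sat(grant) = {q6}, add states in Sat(~grant) with every successor in Z. Already a fixed point.
Sat(A[~grant U grant]) = {q6}
E[~recv U A[~grant U grant]]: least fixpoint, start Z0 = Sat(A[~grant U grant]) = {q6}, add states in Sat(~recv) with some successor in Z. Z1 = {q3, q6}; fixed.
Sat(E[~recv U A[~grant U grant]]) = {q3, q6}
q6 ∈ Sat(E[~recv U A[~grant U grant]]) = {q3, q6}, so the formula holds at q6.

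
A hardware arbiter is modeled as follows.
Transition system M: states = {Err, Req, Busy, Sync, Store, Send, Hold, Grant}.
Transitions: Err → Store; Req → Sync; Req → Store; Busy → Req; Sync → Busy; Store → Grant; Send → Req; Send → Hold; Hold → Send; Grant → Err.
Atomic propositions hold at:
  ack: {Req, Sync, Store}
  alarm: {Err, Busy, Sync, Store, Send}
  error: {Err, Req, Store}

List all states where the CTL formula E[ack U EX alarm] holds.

{Err, Req, Sync, Store, Hold, Grant}

Sat(EX alarm) = {s : some successor in {Err, Busy, Sync, Store, Send}} = {Err, Req, Sync, Hold, Grant}
E[ack U EX alarm]: least fixpoint, start Z0 = Sat(EX alarm) = {Err, Req, Sync, Hold, Grant}, add states in Sat(ack) with some successor in Z. Z1 = {Err, Req, Sync, Store, Hold, Grant}; fixed.
Sat(E[ack U EX alarm]) = {Err, Req, Sync, Store, Hold, Grant}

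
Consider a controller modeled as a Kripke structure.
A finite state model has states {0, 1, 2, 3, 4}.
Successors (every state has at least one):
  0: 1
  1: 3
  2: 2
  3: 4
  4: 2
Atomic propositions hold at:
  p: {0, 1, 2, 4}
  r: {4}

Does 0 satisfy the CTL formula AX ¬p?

Sat(¬p) = {3}
Sat(AX ¬p) = {s : every successor in {3}} = {1}
0 ∉ Sat(AX ¬p) = {1}, so the formula does not hold at 0.

No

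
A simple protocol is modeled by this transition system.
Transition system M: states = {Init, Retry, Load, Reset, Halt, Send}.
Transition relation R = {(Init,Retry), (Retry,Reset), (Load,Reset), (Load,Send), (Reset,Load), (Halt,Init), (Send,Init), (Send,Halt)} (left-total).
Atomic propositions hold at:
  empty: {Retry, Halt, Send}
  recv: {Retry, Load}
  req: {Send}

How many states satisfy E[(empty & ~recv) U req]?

Sat(~recv) = {Init, Reset, Halt, Send}
Sat(empty & ~recv) = {Halt, Send}
E[(empty & ~recv) U req]: least fixpoint, start Z0 = Sat(req) = {Send}, add states in Sat(empty & ~recv) with some successor in Z. Already a fixed point.
Sat(E[(empty & ~recv) U req]) = {Send}
|Sat(E[(empty & ~recv) U req])| = |{Send}| = 1.

1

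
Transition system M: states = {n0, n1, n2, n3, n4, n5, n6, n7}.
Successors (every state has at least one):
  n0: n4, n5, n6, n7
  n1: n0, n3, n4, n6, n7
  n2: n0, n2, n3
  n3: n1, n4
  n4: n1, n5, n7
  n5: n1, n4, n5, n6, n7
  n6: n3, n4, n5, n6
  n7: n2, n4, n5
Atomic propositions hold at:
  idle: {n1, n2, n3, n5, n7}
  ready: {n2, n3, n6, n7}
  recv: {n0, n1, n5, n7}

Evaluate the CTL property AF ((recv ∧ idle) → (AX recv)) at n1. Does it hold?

No

Sat(recv ∧ idle) = {n1, n5, n7}
Sat(AX recv) = {s : every successor in {n0, n1, n5, n7}} = {n4}
Sat((recv ∧ idle) → (AX recv)) = {n0, n2, n3, n4, n6}
AF ((recv ∧ idle) → (AX recv)): least fixpoint, start Z0 = {n0, n2, n3, n4, n6}, add states with every successor in Z. Already a fixed point.
Sat(AF ((recv ∧ idle) → (AX recv))) = {n0, n2, n3, n4, n6}
n1 ∉ Sat(AF ((recv ∧ idle) → (AX recv))) = {n0, n2, n3, n4, n6}, so the formula does not hold at n1.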